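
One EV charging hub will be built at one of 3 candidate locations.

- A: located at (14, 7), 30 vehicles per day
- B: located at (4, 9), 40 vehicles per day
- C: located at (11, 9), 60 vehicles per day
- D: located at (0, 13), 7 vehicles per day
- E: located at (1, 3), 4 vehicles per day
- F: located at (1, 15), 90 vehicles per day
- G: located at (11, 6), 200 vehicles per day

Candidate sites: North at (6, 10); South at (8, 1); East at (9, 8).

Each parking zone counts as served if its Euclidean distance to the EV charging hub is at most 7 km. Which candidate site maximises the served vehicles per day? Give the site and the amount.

Coverage radius r = 7 km; a point is covered iff (Δx)²+(Δy)² ≤ 7² = 49.
  North (6, 10): covers {B, C, D, G} → 307
  South (8, 1): covers {G} → 200
  East (9, 8): covers {A, B, C, G} → 330
Maximum coverage at East: 330 vehicles per day.

East, covering 330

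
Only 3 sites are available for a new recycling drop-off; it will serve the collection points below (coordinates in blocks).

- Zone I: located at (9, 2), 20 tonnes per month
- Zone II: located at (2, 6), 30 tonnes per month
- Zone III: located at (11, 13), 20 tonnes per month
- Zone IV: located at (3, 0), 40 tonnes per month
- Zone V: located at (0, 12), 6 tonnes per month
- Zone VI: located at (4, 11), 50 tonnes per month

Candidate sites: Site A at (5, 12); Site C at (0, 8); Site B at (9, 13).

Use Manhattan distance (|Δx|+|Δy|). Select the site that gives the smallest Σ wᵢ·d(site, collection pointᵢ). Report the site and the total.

Site A, total 1380 blocks

Total weighted distance at each candidate:
  Site A (5, 12): total = 1380
  Site C (0, 8): total = 1554
  Site B (9, 13): total = 1850
Minimum is at Site A with total 1380 blocks.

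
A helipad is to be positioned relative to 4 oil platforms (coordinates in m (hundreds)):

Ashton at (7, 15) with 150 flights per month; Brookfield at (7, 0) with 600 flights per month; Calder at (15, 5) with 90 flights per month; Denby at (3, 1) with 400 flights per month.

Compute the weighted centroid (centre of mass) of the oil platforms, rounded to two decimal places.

(6.29, 2.50)

The minimiser of Σwᵢ‖p−pᵢ‖² is the weighted centroid p* = (Σwᵢpᵢ)/(Σwᵢ).
Σwᵢ = 1240.
Σwᵢxᵢ = 150·7 + 600·7 + 90·15 + 400·3 = 7800.
Σwᵢyᵢ = 150·15 + 600·0 + 90·5 + 400·1 = 3100.
x* = 7800/1240 = 6.29, y* = 3100/1240 = 2.50.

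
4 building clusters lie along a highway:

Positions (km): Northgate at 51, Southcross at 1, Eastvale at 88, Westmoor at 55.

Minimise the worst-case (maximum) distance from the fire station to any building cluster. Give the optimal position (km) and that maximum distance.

The 1-center on a line is the midpoint of the two extreme points: leftmost at 1, rightmost at 88.
Optimal location = (1 + 88)/2 = 44.5; maximum distance = (88 − 1)/2 = 43.5.

location 44.5, max distance 43.5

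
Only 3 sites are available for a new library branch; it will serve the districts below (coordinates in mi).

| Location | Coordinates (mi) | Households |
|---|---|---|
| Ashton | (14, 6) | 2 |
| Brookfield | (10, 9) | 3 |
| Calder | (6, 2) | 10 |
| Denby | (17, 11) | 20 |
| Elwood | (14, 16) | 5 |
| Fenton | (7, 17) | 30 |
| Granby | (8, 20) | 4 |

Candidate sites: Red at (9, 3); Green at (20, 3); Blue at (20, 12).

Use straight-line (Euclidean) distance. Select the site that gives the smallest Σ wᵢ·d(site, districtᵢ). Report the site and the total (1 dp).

Blue, total 795.2 mi

Total weighted distance at each candidate:
  Red (9, 3): total = 849.8
  Green (20, 3): total = 1087.6
  Blue (20, 12): total = 795.2
Minimum is at Blue with total 795.2 mi.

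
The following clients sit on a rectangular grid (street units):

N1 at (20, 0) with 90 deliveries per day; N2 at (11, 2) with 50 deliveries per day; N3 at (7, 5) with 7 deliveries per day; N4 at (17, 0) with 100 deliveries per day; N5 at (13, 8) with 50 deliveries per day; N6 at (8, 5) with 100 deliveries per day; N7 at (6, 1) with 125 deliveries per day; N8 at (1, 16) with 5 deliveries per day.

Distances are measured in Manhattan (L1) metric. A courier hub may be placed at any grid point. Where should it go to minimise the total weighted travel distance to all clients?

(11, 1)

Manhattan distance separates: Σwᵢ(|x−xᵢ|+|y−yᵢ|) = Σwᵢ|x−xᵢ| + Σwᵢ|y−yᵢ|, so x and y are optimised independently as 1-D weighted medians.
Total weight W = 527; half = 263.5.
x-coordinate, sorted with cumulative weight:
  x=1 (N8, w=5) cum 5
  x=6 (N7, w=125) cum 130
  x=7 (N3, w=7) cum 137
  x=8 (N6, w=100) cum 237
  x=11 (N2, w=50) cum 287  ← median
  x=13 (N5, w=50) cum 337
  x=17 (N4, w=100) cum 437
  x=20 (N1, w=90) cum 527
⇒ x* = 11
y-coordinate, sorted with cumulative weight:
  y=0 (N1, w=90) cum 90
  y=0 (N4, w=100) cum 190
  y=1 (N7, w=125) cum 315  ← median
  y=2 (N2, w=50) cum 365
  y=5 (N3, w=7) cum 372
  y=5 (N6, w=100) cum 472
  y=8 (N5, w=50) cum 522
  y=16 (N8, w=5) cum 527
⇒ y* = 1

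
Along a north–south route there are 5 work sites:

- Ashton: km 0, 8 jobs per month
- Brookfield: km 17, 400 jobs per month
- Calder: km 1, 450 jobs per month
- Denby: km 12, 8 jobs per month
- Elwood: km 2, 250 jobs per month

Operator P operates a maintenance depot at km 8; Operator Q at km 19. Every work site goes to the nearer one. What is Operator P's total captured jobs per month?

716

The indifferent point is the midpoint (8+19)/2 = 13.5; work sites left of it (closer to Operator P at 8) go to Operator P, those right go to Operator Q.
  Ashton at 0 (w=8) → Operator P
  Calder at 1 (w=450) → Operator P
  Elwood at 2 (w=250) → Operator P
  Denby at 12 (w=8) → Operator P
  Brookfield at 17 (w=400) → Operator Q
Operator P captures 716; Operator Q captures 400.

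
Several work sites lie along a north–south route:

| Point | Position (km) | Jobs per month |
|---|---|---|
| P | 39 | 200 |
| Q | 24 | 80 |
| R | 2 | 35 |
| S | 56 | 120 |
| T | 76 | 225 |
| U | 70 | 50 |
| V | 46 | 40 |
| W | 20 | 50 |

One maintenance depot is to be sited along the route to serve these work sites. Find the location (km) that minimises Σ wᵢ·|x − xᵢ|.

For a sum of weighted absolute distances on a line, the optimum is the weighted median (not the mean). Total weight W = 800; half-weight = 400.
Sort by position and accumulate weight:
  km 2 (R, w=35) → cum 35
  km 20 (W, w=50) → cum 85
  km 24 (Q, w=80) → cum 165
  km 39 (P, w=200) → cum 365
  km 46 (V, w=40) → cum 405  ≥ 400 → median here
  km 56 (S, w=120) → cum 525
  km 70 (U, w=50) → cum 575
  km 76 (T, w=225) → cum 800
Optimal location: km 46.

x = 46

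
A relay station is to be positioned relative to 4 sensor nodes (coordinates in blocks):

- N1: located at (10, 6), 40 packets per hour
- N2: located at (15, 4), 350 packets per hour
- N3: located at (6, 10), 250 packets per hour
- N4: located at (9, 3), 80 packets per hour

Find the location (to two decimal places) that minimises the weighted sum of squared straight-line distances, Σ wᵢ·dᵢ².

(10.93, 6.08)

The minimiser of Σwᵢ‖p−pᵢ‖² is the weighted centroid p* = (Σwᵢpᵢ)/(Σwᵢ).
Σwᵢ = 720.
Σwᵢxᵢ = 40·10 + 350·15 + 250·6 + 80·9 = 7870.
Σwᵢyᵢ = 40·6 + 350·4 + 250·10 + 80·3 = 4380.
x* = 7870/720 = 10.93, y* = 4380/720 = 6.08.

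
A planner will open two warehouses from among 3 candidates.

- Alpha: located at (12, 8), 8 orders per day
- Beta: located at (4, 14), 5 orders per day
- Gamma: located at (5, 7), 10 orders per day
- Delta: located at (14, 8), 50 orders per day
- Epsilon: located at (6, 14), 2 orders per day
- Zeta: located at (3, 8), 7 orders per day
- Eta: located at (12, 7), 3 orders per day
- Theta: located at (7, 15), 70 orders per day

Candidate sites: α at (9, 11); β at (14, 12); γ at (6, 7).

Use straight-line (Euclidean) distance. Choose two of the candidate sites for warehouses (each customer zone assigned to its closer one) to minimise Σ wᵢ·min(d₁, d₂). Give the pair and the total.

{α, β}, total 703.2

Evaluate every pair (each demand assigned to the nearer of the two):
  {α, β}: total = 703.2
  {α, γ}: total = 723.3
  {β, γ}: total = 867.6
Best pair: {α, β} with total 703.2.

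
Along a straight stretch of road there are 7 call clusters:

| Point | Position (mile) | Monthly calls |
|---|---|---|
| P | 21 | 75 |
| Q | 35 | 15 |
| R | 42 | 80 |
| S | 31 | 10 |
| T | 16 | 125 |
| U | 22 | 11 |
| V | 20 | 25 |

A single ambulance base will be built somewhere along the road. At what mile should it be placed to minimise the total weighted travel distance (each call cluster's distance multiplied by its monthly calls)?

x = 21

For a sum of weighted absolute distances on a line, the optimum is the weighted median (not the mean). Total weight W = 341; half-weight = 170.5.
Sort by position and accumulate weight:
  mile 16 (T, w=125) → cum 125
  mile 20 (V, w=25) → cum 150
  mile 21 (P, w=75) → cum 225  ≥ 170.5 → median here
  mile 22 (U, w=11) → cum 236
  mile 31 (S, w=10) → cum 246
  mile 35 (Q, w=15) → cum 261
  mile 42 (R, w=80) → cum 341
Optimal location: mile 21.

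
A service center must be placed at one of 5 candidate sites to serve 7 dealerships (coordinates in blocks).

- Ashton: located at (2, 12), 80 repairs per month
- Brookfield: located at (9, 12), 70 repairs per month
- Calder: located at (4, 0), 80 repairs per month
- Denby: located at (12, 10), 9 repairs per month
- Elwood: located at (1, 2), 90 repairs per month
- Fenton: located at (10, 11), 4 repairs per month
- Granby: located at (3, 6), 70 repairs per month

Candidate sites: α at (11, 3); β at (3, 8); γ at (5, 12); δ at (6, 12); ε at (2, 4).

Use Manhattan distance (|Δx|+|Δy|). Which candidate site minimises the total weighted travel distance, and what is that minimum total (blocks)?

β, total 2819 blocks

Total weighted distance at each candidate:
  α (11, 3): total = 4878
  β (3, 8): total = 2819
  γ (5, 12): total = 3485
  δ (6, 12): total = 3722
  ε (2, 4): total = 2854
Minimum is at β with total 2819 blocks.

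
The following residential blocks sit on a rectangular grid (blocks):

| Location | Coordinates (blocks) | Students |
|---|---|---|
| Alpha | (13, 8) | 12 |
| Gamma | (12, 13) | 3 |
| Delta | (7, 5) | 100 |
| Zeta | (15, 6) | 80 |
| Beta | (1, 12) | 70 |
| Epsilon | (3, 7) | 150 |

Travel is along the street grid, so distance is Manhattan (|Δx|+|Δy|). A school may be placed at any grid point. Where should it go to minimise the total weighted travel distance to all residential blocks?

(3, 7)

Manhattan distance separates: Σwᵢ(|x−xᵢ|+|y−yᵢ|) = Σwᵢ|x−xᵢ| + Σwᵢ|y−yᵢ|, so x and y are optimised independently as 1-D weighted medians.
Total weight W = 415; half = 207.5.
x-coordinate, sorted with cumulative weight:
  x=1 (Beta, w=70) cum 70
  x=3 (Epsilon, w=150) cum 220  ← median
  x=7 (Delta, w=100) cum 320
  x=12 (Gamma, w=3) cum 323
  x=13 (Alpha, w=12) cum 335
  x=15 (Zeta, w=80) cum 415
⇒ x* = 3
y-coordinate, sorted with cumulative weight:
  y=5 (Delta, w=100) cum 100
  y=6 (Zeta, w=80) cum 180
  y=7 (Epsilon, w=150) cum 330  ← median
  y=8 (Alpha, w=12) cum 342
  y=12 (Beta, w=70) cum 412
  y=13 (Gamma, w=3) cum 415
⇒ y* = 7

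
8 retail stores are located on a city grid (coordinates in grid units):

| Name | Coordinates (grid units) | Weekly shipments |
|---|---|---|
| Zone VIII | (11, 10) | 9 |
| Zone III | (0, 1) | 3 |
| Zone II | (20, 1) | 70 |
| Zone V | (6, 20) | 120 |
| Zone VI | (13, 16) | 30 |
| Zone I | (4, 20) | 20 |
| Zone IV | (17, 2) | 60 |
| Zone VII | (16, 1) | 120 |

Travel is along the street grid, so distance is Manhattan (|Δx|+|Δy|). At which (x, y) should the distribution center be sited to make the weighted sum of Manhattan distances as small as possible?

Manhattan distance separates: Σwᵢ(|x−xᵢ|+|y−yᵢ|) = Σwᵢ|x−xᵢ| + Σwᵢ|y−yᵢ|, so x and y are optimised independently as 1-D weighted medians.
Total weight W = 432; half = 216.
x-coordinate, sorted with cumulative weight:
  x=0 (Zone III, w=3) cum 3
  x=4 (Zone I, w=20) cum 23
  x=6 (Zone V, w=120) cum 143
  x=11 (Zone VIII, w=9) cum 152
  x=13 (Zone VI, w=30) cum 182
  x=16 (Zone VII, w=120) cum 302  ← median
  x=17 (Zone IV, w=60) cum 362
  x=20 (Zone II, w=70) cum 432
⇒ x* = 16
y-coordinate, sorted with cumulative weight:
  y=1 (Zone III, w=3) cum 3
  y=1 (Zone II, w=70) cum 73
  y=1 (Zone VII, w=120) cum 193
  y=2 (Zone IV, w=60) cum 253  ← median
  y=10 (Zone VIII, w=9) cum 262
  y=16 (Zone VI, w=30) cum 292
  y=20 (Zone V, w=120) cum 412
  y=20 (Zone I, w=20) cum 432
⇒ y* = 2

(16, 2)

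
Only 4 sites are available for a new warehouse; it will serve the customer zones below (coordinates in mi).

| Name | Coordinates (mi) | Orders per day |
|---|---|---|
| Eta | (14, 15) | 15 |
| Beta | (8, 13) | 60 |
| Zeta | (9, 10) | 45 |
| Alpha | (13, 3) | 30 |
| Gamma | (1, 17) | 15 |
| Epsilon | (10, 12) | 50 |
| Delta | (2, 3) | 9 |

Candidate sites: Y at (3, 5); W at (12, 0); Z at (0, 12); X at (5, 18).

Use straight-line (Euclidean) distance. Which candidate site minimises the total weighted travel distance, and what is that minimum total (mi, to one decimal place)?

X, total 1994.7 mi

Total weighted distance at each candidate:
  Y (3, 5): total = 2144.0
  W (12, 0): total = 2613.7
  Z (0, 12): total = 2247.2
  X (5, 18): total = 1994.7
Minimum is at X with total 1994.7 mi.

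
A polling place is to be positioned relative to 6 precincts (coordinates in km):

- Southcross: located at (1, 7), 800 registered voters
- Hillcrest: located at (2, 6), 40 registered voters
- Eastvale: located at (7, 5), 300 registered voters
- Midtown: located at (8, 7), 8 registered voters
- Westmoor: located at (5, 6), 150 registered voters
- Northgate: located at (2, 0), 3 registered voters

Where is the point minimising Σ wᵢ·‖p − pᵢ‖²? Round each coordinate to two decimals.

(2.92, 6.38)

The minimiser of Σwᵢ‖p−pᵢ‖² is the weighted centroid p* = (Σwᵢpᵢ)/(Σwᵢ).
Σwᵢ = 1301.
Σwᵢxᵢ = 800·1 + 40·2 + 300·7 + 8·8 + 150·5 + 3·2 = 3800.
Σwᵢyᵢ = 800·7 + 40·6 + 300·5 + 8·7 + 150·6 + 3·0 = 8296.
x* = 3800/1301 = 2.92, y* = 8296/1301 = 6.38.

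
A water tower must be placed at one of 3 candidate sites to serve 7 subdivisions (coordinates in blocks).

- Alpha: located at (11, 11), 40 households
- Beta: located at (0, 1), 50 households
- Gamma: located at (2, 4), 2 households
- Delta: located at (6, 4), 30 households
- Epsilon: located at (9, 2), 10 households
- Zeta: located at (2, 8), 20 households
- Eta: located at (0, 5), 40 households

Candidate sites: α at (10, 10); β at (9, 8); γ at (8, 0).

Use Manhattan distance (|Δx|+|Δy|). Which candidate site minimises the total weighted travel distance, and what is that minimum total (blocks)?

Total weighted distance at each candidate:
  α (10, 10): total = 2248
  β (9, 8): total = 1912
  γ (8, 0): total = 2040
Minimum is at β with total 1912 blocks.

β, total 1912 blocks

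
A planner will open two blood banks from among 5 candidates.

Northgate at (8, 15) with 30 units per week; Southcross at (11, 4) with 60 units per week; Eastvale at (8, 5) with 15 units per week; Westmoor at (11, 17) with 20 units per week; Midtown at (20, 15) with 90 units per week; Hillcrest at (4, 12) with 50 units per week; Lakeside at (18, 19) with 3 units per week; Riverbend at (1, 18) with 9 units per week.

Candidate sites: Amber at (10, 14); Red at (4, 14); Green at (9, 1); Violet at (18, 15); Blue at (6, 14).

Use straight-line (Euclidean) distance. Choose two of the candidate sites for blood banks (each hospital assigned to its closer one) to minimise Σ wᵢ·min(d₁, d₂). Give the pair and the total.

Evaluate every pair (each demand assigned to the nearer of the two):
  {Violet, Blue}: total = 1383.9
  {Amber, Violet}: total = 1468.5
  {Red, Violet}: total = 1486.4
  {Green, Violet}: total = 1675.3
  {Amber, Green}: total = 1746.2
  {Amber, Red}: total = 1949.4
  {Green, Blue}: total = 1963.1
  {Amber, Blue}: total = 2003.5
  {Red, Green}: total = 2186.6
  {Red, Blue}: total = 2440.0
Best pair: {Violet, Blue} with total 1383.9.

{Violet, Blue}, total 1383.9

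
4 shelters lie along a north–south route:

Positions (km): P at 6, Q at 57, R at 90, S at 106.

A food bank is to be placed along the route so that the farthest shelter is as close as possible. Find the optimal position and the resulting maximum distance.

location 56, max distance 50

The 1-center on a line is the midpoint of the two extreme points: leftmost at 6, rightmost at 106.
Optimal location = (6 + 106)/2 = 56; maximum distance = (106 − 6)/2 = 50.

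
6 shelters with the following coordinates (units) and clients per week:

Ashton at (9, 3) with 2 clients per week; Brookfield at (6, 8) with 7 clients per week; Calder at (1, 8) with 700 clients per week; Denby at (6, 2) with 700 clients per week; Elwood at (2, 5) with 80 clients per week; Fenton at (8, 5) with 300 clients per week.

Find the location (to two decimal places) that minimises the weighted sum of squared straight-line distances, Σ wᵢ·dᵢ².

The minimiser of Σwᵢ‖p−pᵢ‖² is the weighted centroid p* = (Σwᵢpᵢ)/(Σwᵢ).
Σwᵢ = 1789.
Σwᵢxᵢ = 2·9 + 7·6 + 700·1 + 700·6 + 80·2 + 300·8 = 7520.
Σwᵢyᵢ = 2·3 + 7·8 + 700·8 + 700·2 + 80·5 + 300·5 = 8962.
x* = 7520/1789 = 4.20, y* = 8962/1789 = 5.01.

(4.20, 5.01)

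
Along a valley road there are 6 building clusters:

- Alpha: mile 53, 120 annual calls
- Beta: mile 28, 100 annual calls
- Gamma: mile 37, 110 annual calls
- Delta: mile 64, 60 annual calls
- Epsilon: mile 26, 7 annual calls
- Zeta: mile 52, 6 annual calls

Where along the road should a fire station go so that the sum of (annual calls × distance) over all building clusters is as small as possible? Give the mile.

x = 37

For a sum of weighted absolute distances on a line, the optimum is the weighted median (not the mean). Total weight W = 403; half-weight = 201.5.
Sort by position and accumulate weight:
  mile 26 (Epsilon, w=7) → cum 7
  mile 28 (Beta, w=100) → cum 107
  mile 37 (Gamma, w=110) → cum 217  ≥ 201.5 → median here
  mile 52 (Zeta, w=6) → cum 223
  mile 53 (Alpha, w=120) → cum 343
  mile 64 (Delta, w=60) → cum 403
Optimal location: mile 37.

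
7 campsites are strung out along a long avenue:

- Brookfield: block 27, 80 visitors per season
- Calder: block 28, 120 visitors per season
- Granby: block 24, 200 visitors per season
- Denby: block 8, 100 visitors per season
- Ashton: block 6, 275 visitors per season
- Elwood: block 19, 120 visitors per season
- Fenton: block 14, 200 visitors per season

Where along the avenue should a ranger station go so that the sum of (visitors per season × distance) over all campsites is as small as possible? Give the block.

x = 14

For a sum of weighted absolute distances on a line, the optimum is the weighted median (not the mean). Total weight W = 1095; half-weight = 547.5.
Sort by position and accumulate weight:
  block 6 (Ashton, w=275) → cum 275
  block 8 (Denby, w=100) → cum 375
  block 14 (Fenton, w=200) → cum 575  ≥ 547.5 → median here
  block 19 (Elwood, w=120) → cum 695
  block 24 (Granby, w=200) → cum 895
  block 27 (Brookfield, w=80) → cum 975
  block 28 (Calder, w=120) → cum 1095
Optimal location: block 14.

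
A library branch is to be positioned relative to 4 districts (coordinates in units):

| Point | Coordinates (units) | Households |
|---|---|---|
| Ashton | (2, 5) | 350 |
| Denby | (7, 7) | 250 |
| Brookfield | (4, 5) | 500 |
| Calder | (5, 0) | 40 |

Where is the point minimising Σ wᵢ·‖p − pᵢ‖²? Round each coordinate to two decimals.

The minimiser of Σwᵢ‖p−pᵢ‖² is the weighted centroid p* = (Σwᵢpᵢ)/(Σwᵢ).
Σwᵢ = 1140.
Σwᵢxᵢ = 350·2 + 250·7 + 500·4 + 40·5 = 4650.
Σwᵢyᵢ = 350·5 + 250·7 + 500·5 + 40·0 = 6000.
x* = 4650/1140 = 4.08, y* = 6000/1140 = 5.26.

(4.08, 5.26)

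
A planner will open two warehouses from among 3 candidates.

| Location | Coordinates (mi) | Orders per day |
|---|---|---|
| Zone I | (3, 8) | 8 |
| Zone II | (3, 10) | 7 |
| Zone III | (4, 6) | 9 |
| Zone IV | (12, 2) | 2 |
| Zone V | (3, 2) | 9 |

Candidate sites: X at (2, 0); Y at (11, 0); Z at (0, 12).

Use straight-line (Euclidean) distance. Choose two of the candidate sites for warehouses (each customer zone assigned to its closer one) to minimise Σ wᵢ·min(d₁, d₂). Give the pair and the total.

Evaluate every pair (each demand assigned to the nearer of the two):
  {X, Z}: total = 162.7
  {Y, Z}: total = 208.8
  {X, Y}: total = 216.4
Best pair: {X, Z} with total 162.7.

{X, Z}, total 162.7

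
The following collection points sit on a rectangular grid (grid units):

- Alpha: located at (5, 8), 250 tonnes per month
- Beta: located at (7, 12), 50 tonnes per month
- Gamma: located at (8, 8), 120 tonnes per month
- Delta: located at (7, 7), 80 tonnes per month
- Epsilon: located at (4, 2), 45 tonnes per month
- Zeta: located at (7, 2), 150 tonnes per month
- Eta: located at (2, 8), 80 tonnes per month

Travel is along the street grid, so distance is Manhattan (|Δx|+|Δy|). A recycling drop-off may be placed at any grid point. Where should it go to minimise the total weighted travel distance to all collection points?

(7, 8)

Manhattan distance separates: Σwᵢ(|x−xᵢ|+|y−yᵢ|) = Σwᵢ|x−xᵢ| + Σwᵢ|y−yᵢ|, so x and y are optimised independently as 1-D weighted medians.
Total weight W = 775; half = 387.5.
x-coordinate, sorted with cumulative weight:
  x=2 (Eta, w=80) cum 80
  x=4 (Epsilon, w=45) cum 125
  x=5 (Alpha, w=250) cum 375
  x=7 (Beta, w=50) cum 425  ← median
  x=7 (Delta, w=80) cum 505
  x=7 (Zeta, w=150) cum 655
  x=8 (Gamma, w=120) cum 775
⇒ x* = 7
y-coordinate, sorted with cumulative weight:
  y=2 (Epsilon, w=45) cum 45
  y=2 (Zeta, w=150) cum 195
  y=7 (Delta, w=80) cum 275
  y=8 (Alpha, w=250) cum 525  ← median
  y=8 (Gamma, w=120) cum 645
  y=8 (Eta, w=80) cum 725
  y=12 (Beta, w=50) cum 775
⇒ y* = 8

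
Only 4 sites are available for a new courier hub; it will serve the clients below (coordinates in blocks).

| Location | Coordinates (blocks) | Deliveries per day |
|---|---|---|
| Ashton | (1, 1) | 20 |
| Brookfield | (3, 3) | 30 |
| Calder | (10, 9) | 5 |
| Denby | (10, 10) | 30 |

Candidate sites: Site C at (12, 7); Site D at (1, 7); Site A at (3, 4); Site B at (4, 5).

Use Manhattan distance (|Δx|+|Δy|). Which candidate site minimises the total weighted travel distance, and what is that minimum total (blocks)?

Total weighted distance at each candidate:
  Site C (12, 7): total = 900
  Site D (1, 7): total = 715
  Site A (3, 4): total = 580
  Site B (4, 5): total = 610
Minimum is at Site A with total 580 blocks.

Site A, total 580 blocks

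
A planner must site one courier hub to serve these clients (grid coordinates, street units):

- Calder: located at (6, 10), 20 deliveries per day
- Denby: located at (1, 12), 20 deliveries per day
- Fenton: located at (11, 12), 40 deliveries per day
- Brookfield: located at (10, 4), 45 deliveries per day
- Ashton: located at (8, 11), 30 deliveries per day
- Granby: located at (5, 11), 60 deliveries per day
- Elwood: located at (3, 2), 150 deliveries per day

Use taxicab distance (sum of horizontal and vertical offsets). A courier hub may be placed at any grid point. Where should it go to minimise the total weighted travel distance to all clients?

Manhattan distance separates: Σwᵢ(|x−xᵢ|+|y−yᵢ|) = Σwᵢ|x−xᵢ| + Σwᵢ|y−yᵢ|, so x and y are optimised independently as 1-D weighted medians.
Total weight W = 365; half = 182.5.
x-coordinate, sorted with cumulative weight:
  x=1 (Denby, w=20) cum 20
  x=3 (Elwood, w=150) cum 170
  x=5 (Granby, w=60) cum 230  ← median
  x=6 (Calder, w=20) cum 250
  x=8 (Ashton, w=30) cum 280
  x=10 (Brookfield, w=45) cum 325
  x=11 (Fenton, w=40) cum 365
⇒ x* = 5
y-coordinate, sorted with cumulative weight:
  y=2 (Elwood, w=150) cum 150
  y=4 (Brookfield, w=45) cum 195  ← median
  y=10 (Calder, w=20) cum 215
  y=11 (Ashton, w=30) cum 245
  y=11 (Granby, w=60) cum 305
  y=12 (Denby, w=20) cum 325
  y=12 (Fenton, w=40) cum 365
⇒ y* = 4

(5, 4)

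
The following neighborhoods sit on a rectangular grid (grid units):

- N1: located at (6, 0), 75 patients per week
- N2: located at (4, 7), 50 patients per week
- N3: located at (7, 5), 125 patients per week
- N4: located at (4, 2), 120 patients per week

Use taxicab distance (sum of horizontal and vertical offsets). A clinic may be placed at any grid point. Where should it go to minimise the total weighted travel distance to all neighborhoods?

(6, 2)

Manhattan distance separates: Σwᵢ(|x−xᵢ|+|y−yᵢ|) = Σwᵢ|x−xᵢ| + Σwᵢ|y−yᵢ|, so x and y are optimised independently as 1-D weighted medians.
Total weight W = 370; half = 185.
x-coordinate, sorted with cumulative weight:
  x=4 (N2, w=50) cum 50
  x=4 (N4, w=120) cum 170
  x=6 (N1, w=75) cum 245  ← median
  x=7 (N3, w=125) cum 370
⇒ x* = 6
y-coordinate, sorted with cumulative weight:
  y=0 (N1, w=75) cum 75
  y=2 (N4, w=120) cum 195  ← median
  y=5 (N3, w=125) cum 320
  y=7 (N2, w=50) cum 370
⇒ y* = 2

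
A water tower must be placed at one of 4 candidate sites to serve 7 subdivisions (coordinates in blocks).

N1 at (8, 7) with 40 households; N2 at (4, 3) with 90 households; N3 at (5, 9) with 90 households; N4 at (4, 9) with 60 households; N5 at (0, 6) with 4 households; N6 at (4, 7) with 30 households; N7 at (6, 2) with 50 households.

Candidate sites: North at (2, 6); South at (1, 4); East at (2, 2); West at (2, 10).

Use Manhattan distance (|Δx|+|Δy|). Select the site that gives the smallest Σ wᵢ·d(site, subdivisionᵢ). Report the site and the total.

Total weighted distance at each candidate:
  North (2, 6): total = 2068
  South (1, 4): total = 2592
  East (2, 2): total = 2584
  West (2, 10): total = 2484
Minimum is at North with total 2068 blocks.

North, total 2068 blocks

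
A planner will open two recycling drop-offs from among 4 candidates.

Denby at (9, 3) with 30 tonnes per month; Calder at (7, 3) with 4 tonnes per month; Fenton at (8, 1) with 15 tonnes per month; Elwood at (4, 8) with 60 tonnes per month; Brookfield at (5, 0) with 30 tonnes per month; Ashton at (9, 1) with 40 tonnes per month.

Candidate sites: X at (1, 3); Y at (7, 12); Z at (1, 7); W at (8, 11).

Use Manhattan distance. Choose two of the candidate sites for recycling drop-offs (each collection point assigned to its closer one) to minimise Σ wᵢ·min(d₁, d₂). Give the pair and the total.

Evaluate every pair (each demand assigned to the nearer of the two):
  {X, Z}: total = 1249
  {X, Y}: total = 1429
  {X, W}: total = 1429
  {Z, W}: total = 1466
  {Y, Z}: total = 1636
  {Y, W}: total = 1736
Best pair: {X, Z} with total 1249.

{X, Z}, total 1249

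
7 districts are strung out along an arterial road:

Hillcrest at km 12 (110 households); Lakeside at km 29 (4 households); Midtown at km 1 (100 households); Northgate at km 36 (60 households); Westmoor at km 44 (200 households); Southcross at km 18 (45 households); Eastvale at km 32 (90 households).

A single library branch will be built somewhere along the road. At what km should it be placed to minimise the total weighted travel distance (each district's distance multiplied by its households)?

For a sum of weighted absolute distances on a line, the optimum is the weighted median (not the mean). Total weight W = 609; half-weight = 304.5.
Sort by position and accumulate weight:
  km 1 (Midtown, w=100) → cum 100
  km 12 (Hillcrest, w=110) → cum 210
  km 18 (Southcross, w=45) → cum 255
  km 29 (Lakeside, w=4) → cum 259
  km 32 (Eastvale, w=90) → cum 349  ≥ 304.5 → median here
  km 36 (Northgate, w=60) → cum 409
  km 44 (Westmoor, w=200) → cum 609
Optimal location: km 32.

x = 32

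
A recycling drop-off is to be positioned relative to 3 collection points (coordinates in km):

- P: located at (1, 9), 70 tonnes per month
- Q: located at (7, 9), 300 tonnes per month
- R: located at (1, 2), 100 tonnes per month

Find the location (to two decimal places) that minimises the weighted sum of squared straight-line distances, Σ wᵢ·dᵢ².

The minimiser of Σwᵢ‖p−pᵢ‖² is the weighted centroid p* = (Σwᵢpᵢ)/(Σwᵢ).
Σwᵢ = 470.
Σwᵢxᵢ = 70·1 + 300·7 + 100·1 = 2270.
Σwᵢyᵢ = 70·9 + 300·9 + 100·2 = 3530.
x* = 2270/470 = 4.83, y* = 3530/470 = 7.51.

(4.83, 7.51)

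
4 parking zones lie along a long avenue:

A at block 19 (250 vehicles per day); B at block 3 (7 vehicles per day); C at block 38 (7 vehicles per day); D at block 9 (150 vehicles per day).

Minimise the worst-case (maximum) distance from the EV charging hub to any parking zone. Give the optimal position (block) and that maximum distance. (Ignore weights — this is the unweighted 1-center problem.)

location 20.5, max distance 17.5

The 1-center on a line is the midpoint of the two extreme points: leftmost at 3, rightmost at 38.
Optimal location = (3 + 38)/2 = 20.5; maximum distance = (38 − 3)/2 = 17.5.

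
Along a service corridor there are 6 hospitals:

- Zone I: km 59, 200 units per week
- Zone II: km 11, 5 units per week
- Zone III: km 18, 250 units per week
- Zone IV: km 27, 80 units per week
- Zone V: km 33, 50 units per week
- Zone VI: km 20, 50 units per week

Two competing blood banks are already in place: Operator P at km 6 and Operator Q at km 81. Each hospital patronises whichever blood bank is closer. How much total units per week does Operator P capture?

The indifferent point is the midpoint (6+81)/2 = 43.5; hospitals left of it (closer to Operator P at 6) go to Operator P, those right go to Operator Q.
  Zone II at 11 (w=5) → Operator P
  Zone III at 18 (w=250) → Operator P
  Zone VI at 20 (w=50) → Operator P
  Zone IV at 27 (w=80) → Operator P
  Zone V at 33 (w=50) → Operator P
  Zone I at 59 (w=200) → Operator Q
Operator P captures 435; Operator Q captures 200.

435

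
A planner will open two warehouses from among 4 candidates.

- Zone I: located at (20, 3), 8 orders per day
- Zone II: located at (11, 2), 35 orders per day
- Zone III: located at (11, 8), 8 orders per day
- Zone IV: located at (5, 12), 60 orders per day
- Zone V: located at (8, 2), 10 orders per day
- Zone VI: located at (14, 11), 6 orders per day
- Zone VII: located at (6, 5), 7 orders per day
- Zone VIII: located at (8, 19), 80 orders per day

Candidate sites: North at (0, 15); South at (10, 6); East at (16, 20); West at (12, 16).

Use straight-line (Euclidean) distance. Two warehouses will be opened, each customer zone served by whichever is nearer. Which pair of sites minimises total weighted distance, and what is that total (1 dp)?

{South, West}, total 1220.2

Evaluate every pair (each demand assigned to the nearer of the two):
  {South, West}: total = 1220.2
  {North, South}: total = 1423.1
  {South, East}: total = 1471.3
  {North, West}: total = 1687.3
  {East, West}: total = 1827.2
  {North, East}: total = 2124.2
Best pair: {South, West} with total 1220.2.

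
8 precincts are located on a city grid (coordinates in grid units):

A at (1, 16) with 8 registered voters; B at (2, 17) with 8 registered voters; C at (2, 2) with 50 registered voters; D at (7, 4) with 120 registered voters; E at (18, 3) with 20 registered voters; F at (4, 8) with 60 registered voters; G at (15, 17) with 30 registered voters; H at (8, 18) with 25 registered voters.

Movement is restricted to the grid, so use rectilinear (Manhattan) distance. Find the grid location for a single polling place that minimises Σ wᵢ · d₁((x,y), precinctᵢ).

Manhattan distance separates: Σwᵢ(|x−xᵢ|+|y−yᵢ|) = Σwᵢ|x−xᵢ| + Σwᵢ|y−yᵢ|, so x and y are optimised independently as 1-D weighted medians.
Total weight W = 321; half = 160.5.
x-coordinate, sorted with cumulative weight:
  x=1 (A, w=8) cum 8
  x=2 (B, w=8) cum 16
  x=2 (C, w=50) cum 66
  x=4 (F, w=60) cum 126
  x=7 (D, w=120) cum 246  ← median
  x=8 (H, w=25) cum 271
  x=15 (G, w=30) cum 301
  x=18 (E, w=20) cum 321
⇒ x* = 7
y-coordinate, sorted with cumulative weight:
  y=2 (C, w=50) cum 50
  y=3 (E, w=20) cum 70
  y=4 (D, w=120) cum 190  ← median
  y=8 (F, w=60) cum 250
  y=16 (A, w=8) cum 258
  y=17 (B, w=8) cum 266
  y=17 (G, w=30) cum 296
  y=18 (H, w=25) cum 321
⇒ y* = 4

(7, 4)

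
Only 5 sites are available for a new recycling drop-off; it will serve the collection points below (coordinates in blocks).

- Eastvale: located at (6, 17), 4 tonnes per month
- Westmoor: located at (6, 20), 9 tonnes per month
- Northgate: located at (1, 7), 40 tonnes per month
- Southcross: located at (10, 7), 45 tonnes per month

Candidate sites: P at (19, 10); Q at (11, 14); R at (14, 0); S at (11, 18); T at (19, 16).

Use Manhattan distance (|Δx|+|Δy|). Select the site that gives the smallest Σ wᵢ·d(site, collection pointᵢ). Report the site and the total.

Q, total 1171 blocks

Total weighted distance at each candidate:
  P (19, 10): total = 1667
  Q (11, 14): total = 1171
  R (14, 0): total = 1647
  S (11, 18): total = 1467
  T (19, 16): total = 2099
Minimum is at Q with total 1171 blocks.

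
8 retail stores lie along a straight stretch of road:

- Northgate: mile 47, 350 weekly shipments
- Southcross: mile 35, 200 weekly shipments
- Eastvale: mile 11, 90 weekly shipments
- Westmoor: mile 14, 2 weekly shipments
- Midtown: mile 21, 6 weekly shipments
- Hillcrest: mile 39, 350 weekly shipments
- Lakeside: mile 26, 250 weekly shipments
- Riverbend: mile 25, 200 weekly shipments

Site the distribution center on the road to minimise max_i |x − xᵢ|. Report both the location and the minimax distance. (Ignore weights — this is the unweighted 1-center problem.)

The 1-center on a line is the midpoint of the two extreme points: leftmost at 11, rightmost at 47.
Optimal location = (11 + 47)/2 = 29; maximum distance = (47 − 11)/2 = 18.

location 29, max distance 18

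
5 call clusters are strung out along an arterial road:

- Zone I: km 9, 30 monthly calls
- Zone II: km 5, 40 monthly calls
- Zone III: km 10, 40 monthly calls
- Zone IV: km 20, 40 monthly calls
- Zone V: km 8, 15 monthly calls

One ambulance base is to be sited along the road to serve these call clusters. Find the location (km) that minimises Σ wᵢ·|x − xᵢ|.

x = 9

For a sum of weighted absolute distances on a line, the optimum is the weighted median (not the mean). Total weight W = 165; half-weight = 82.5.
Sort by position and accumulate weight:
  km 5 (Zone II, w=40) → cum 40
  km 8 (Zone V, w=15) → cum 55
  km 9 (Zone I, w=30) → cum 85  ≥ 82.5 → median here
  km 10 (Zone III, w=40) → cum 125
  km 20 (Zone IV, w=40) → cum 165
Optimal location: km 9.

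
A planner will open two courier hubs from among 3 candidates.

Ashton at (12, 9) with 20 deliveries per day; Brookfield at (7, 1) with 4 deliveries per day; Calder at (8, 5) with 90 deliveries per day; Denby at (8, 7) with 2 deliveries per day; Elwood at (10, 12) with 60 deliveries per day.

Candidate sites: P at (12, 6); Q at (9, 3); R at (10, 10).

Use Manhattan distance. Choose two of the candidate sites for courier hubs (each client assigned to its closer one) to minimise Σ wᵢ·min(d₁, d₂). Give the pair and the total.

Evaluate every pair (each demand assigned to the nearer of the two):
  {Q, R}: total = 476
  {P, R}: total = 680
  {P, Q}: total = 836
Best pair: {Q, R} with total 476.

{Q, R}, total 476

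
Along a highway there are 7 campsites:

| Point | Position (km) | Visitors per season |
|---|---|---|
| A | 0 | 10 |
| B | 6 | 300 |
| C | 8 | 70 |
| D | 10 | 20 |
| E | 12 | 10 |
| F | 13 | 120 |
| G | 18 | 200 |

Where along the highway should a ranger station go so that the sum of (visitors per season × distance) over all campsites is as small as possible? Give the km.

For a sum of weighted absolute distances on a line, the optimum is the weighted median (not the mean). Total weight W = 730; half-weight = 365.
Sort by position and accumulate weight:
  km 0 (A, w=10) → cum 10
  km 6 (B, w=300) → cum 310
  km 8 (C, w=70) → cum 380  ≥ 365 → median here
  km 10 (D, w=20) → cum 400
  km 12 (E, w=10) → cum 410
  km 13 (F, w=120) → cum 530
  km 18 (G, w=200) → cum 730
Optimal location: km 8.

x = 8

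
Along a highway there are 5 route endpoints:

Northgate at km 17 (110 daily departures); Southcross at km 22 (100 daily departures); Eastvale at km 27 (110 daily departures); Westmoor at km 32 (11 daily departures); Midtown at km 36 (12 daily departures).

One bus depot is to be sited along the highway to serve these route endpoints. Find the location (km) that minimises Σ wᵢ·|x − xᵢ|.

For a sum of weighted absolute distances on a line, the optimum is the weighted median (not the mean). Total weight W = 343; half-weight = 171.5.
Sort by position and accumulate weight:
  km 17 (Northgate, w=110) → cum 110
  km 22 (Southcross, w=100) → cum 210  ≥ 171.5 → median here
  km 27 (Eastvale, w=110) → cum 320
  km 32 (Westmoor, w=11) → cum 331
  km 36 (Midtown, w=12) → cum 343
Optimal location: km 22.

x = 22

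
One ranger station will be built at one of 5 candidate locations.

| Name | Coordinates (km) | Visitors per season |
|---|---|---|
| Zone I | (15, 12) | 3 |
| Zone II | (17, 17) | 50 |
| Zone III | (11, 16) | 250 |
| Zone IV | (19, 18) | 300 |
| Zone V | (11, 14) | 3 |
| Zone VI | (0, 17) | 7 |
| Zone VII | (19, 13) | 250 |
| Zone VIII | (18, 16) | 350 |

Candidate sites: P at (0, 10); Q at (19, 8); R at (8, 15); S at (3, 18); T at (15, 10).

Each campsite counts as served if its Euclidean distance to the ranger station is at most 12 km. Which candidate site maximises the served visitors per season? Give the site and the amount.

R, covering 1213

Coverage radius r = 12 km; a point is covered iff (Δx)²+(Δy)² ≤ 12² = 144.
  P (0, 10): covers {Zone V, Zone VI} → 10
  Q (19, 8): covers {Zone I, Zone II, Zone III, Zone IV, Zone V, Zone VII, Zone VIII} → 1206
  R (8, 15): covers {Zone I, Zone II, Zone III, Zone IV, Zone V, Zone VI, Zone VII, Zone VIII} → 1213
  S (3, 18): covers {Zone III, Zone V, Zone VI} → 260
  T (15, 10): covers {Zone I, Zone II, Zone III, Zone IV, Zone V, Zone VII, Zone VIII} → 1206
Maximum coverage at R: 1213 visitors per season.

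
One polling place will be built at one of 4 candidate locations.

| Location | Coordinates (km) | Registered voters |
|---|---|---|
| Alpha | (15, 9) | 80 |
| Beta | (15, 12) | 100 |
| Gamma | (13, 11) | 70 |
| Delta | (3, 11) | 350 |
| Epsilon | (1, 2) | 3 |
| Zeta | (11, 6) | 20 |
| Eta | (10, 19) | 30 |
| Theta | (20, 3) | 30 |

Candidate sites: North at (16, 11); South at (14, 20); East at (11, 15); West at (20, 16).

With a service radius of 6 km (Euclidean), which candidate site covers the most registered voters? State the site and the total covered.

Coverage radius r = 6 km; a point is covered iff (Δx)²+(Δy)² ≤ 6² = 36.
  North (16, 11): covers {Alpha, Beta, Gamma} → 250
  South (14, 20): covers {Eta} → 30
  East (11, 15): covers {Beta, Gamma, Eta} → 200
  West (20, 16): covers {none} → 0
Maximum coverage at North: 250 registered voters.

North, covering 250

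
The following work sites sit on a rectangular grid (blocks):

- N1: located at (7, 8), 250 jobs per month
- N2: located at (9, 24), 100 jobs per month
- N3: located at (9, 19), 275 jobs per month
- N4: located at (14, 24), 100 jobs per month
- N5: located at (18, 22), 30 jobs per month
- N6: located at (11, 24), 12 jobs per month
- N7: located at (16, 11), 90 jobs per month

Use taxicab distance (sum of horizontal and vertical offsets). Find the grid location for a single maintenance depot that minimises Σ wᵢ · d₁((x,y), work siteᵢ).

Manhattan distance separates: Σwᵢ(|x−xᵢ|+|y−yᵢ|) = Σwᵢ|x−xᵢ| + Σwᵢ|y−yᵢ|, so x and y are optimised independently as 1-D weighted medians.
Total weight W = 857; half = 428.5.
x-coordinate, sorted with cumulative weight:
  x=7 (N1, w=250) cum 250
  x=9 (N2, w=100) cum 350
  x=9 (N3, w=275) cum 625  ← median
  x=11 (N6, w=12) cum 637
  x=14 (N4, w=100) cum 737
  x=16 (N7, w=90) cum 827
  x=18 (N5, w=30) cum 857
⇒ x* = 9
y-coordinate, sorted with cumulative weight:
  y=8 (N1, w=250) cum 250
  y=11 (N7, w=90) cum 340
  y=19 (N3, w=275) cum 615  ← median
  y=22 (N5, w=30) cum 645
  y=24 (N2, w=100) cum 745
  y=24 (N4, w=100) cum 845
  y=24 (N6, w=12) cum 857
⇒ y* = 19

(9, 19)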